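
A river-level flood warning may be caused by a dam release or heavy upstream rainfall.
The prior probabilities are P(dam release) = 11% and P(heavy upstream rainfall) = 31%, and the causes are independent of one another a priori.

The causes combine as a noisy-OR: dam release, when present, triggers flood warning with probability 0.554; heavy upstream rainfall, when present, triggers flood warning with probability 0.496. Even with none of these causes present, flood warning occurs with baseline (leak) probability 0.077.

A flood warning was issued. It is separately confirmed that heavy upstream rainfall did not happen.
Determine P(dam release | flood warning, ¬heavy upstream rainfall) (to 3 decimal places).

Under noisy-OR, P(flood warning | causes) = 1 − (1−0.077)·∏(1−qᵢ) over the active causes.
Sum P(flood warning|·) weighted by the priors over both values of dam release:
  P(flood warning | ¬heavy upstream rainfall) = 0.077×0.89 + 0.588342×0.11
        = 0.068530 + 0.064718 = 0.133248
Configurations with dam release contribute 0.064718, so
  P(dam release | flood warning, ¬heavy upstream rainfall) = 0.064718 / 0.133248 ≈ 0.486

P(dam release | flood warning, ¬heavy upstream rainfall) ≈ 0.486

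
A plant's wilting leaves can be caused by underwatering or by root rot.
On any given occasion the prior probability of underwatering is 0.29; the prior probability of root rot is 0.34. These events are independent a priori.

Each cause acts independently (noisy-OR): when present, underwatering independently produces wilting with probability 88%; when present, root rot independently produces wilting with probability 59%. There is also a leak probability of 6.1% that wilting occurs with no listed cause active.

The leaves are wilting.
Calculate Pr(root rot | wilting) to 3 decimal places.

Pr(root rot | wilting) ≈ 0.550

Under noisy-OR, P(wilting | causes) = 1 − (1−0.061)·∏(1−qᵢ) over the active causes.
By total probability over the 4 (underwatering, root rot) configurations:
  P(wilting) = 0.061*0.71*0.66 + 0.61501*0.71*0.34 + 0.88732*0.29*0.66 + 0.953801*0.29*0.34
        = 0.028585 + 0.148463 + 0.169833 + 0.094045 = 0.440926
Keeping only the root rot-present terms gives 0.242508, so
  P(root rot | wilting) = 0.242508 / 0.440926 ≈ 0.550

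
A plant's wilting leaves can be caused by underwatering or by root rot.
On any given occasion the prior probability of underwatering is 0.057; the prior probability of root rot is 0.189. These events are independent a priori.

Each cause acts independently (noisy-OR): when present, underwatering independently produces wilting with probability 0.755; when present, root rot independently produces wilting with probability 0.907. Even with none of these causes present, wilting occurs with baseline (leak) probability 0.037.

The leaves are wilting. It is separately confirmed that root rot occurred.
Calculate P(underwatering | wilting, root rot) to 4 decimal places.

Under noisy-OR, P(wilting | causes) = 1 − (1−0.037)·∏(1−qᵢ) over the active causes.
P(wilting | root rot) = 0.910441*0.943 + 0.978058*0.057 = 0.858546 + 0.055749 = 0.914295
The underwatering-present share is 0.978058*0.057 = 0.055749.
Hence the posterior is 0.055749/0.914295 ≈ 0.0610.

P(underwatering | wilting, root rot) ≈ 0.0610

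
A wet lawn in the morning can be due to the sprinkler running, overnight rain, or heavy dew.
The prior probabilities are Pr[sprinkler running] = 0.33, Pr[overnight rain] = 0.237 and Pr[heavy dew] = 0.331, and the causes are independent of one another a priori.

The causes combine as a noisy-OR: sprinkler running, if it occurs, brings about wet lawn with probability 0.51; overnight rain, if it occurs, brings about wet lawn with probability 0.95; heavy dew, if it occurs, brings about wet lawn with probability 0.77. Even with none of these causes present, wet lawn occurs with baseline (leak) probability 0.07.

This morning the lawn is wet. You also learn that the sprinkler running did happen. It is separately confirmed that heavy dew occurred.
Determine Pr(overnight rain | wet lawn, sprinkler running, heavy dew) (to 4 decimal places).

Pr(overnight rain | wet lawn, sprinkler running, heavy dew) ≈ 0.2566

Under noisy-OR, P(wet lawn | causes) = 1 − (1−0.07)·∏(1−qᵢ) over the active causes.
P(wet lawn | sprinkler running, heavy dew) = 0.895189·0.763 + 0.994759·0.237 = 0.683029 + 0.235758 = 0.918787
Restricting to configurations with overnight rain present: 0.994759·0.237 = 0.235758.
So P(overnight rain | wet lawn, sprinkler running, heavy dew) = 0.235758/0.918787 ≈ 0.2566.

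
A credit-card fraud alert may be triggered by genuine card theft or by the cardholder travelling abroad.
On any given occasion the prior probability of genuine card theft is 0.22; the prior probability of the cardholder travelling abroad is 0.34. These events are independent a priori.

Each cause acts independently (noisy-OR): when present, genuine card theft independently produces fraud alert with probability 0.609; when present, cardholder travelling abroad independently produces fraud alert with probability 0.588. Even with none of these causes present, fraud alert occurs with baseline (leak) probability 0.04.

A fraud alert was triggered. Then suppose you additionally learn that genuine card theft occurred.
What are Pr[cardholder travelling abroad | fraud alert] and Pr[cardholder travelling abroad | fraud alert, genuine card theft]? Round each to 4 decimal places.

Pr[cardholder travelling abroad | fraud alert] ≈ 0.6676; Pr[cardholder travelling abroad | fraud alert, genuine card theft] ≈ 0.4108

Under noisy-OR, P(fraud alert | causes) = 1 − (1−0.04)·∏(1−qᵢ) over the active causes.
Numerator (weight on configurations with cardholder travelling abroad): 0.160308 + 0.063232 = 0.223540
Denominator P(fraud alert): 0.04*0.78*0.66 + 0.60448*0.78*0.34 + 0.62464*0.22*0.66 + 0.845352*0.22*0.34 = 0.334830
Posterior = 0.223540 / 0.334830 ≈ 0.6676

Now also conditioning on genuine card theft=true:
Numerator (weight on configurations with cardholder travelling abroad): 0.845352·0.34 = 0.287420
Normalizer over all consistent configurations: 0.62464·0.66 + 0.845352·0.34 = 0.699682
P(cardholder travelling abroad | fraud alert, genuine card theft) = 0.287420/0.699682 ≈ 0.4108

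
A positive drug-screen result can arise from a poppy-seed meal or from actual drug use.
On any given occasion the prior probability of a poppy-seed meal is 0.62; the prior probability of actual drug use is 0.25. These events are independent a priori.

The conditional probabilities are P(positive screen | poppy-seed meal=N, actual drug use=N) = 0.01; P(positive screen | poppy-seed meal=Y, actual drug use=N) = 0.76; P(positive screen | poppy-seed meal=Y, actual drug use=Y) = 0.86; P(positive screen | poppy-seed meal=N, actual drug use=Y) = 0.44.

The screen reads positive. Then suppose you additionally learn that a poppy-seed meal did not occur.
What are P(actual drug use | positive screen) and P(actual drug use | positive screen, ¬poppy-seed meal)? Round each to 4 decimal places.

P(positive screen) = 0.01×0.38×0.75 + 0.44×0.38×0.25 + 0.76×0.62×0.75 + 0.86×0.62×0.25 = 0.002850 + 0.041800 + 0.353400 + 0.133300 = 0.531350
Restricting to configurations with actual drug use present: 0.041800 + 0.133300 = 0.175100.
So P(actual drug use | positive screen) = 0.175100/0.531350 ≈ 0.3295.

Now condition on the additional information:
Numerator (weight on configurations with actual drug use): 0.44*0.25 = 0.110000
Normalizer over all consistent configurations: 0.01*0.75 + 0.44*0.25 = 0.117500
Posterior = 0.110000 / 0.117500 ≈ 0.9362
With poppy-seed meal excluded, actual drug use must carry more of the explanatory weight for the positive screen.

P(actual drug use | positive screen) ≈ 0.3295; P(actual drug use | positive screen, ¬poppy-seed meal) ≈ 0.9362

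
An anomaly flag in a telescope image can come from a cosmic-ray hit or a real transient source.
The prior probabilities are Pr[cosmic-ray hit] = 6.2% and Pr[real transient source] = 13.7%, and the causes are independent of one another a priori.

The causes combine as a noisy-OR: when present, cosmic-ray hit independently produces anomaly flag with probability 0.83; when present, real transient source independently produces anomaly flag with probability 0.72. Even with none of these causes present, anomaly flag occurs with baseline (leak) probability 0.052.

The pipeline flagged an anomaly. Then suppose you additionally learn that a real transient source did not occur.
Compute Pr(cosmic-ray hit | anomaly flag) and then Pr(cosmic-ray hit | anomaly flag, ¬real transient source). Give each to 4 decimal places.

Under noisy-OR, P(anomaly flag | causes) = 1 − (1−0.052)·∏(1−qᵢ) over the active causes.
For the numerator, keep only cosmic-ray hit=true terms: 0.044883 + 0.008111 = 0.052994
Denominator P(anomaly flag): 0.052·0.938·0.863 + 0.73456·0.938·0.137 + 0.83884·0.062·0.863 + 0.954875·0.062·0.137 = 0.189483
P(cosmic-ray hit | anomaly flag) = 0.052994/0.189483 ≈ 0.2797

Now also conditioning on real transient source≠true:
For the numerator, keep only cosmic-ray hit=true terms: 0.83884×0.062 = 0.052008
The normalizing constant is 0.052×0.938 + 0.83884×0.062 = 0.100784
P(cosmic-ray hit | anomaly flag, ¬real transient source) = 0.052008/0.100784 ≈ 0.5160

Pr(cosmic-ray hit | anomaly flag) ≈ 0.2797; Pr(cosmic-ray hit | anomaly flag, ¬real transient source) ≈ 0.5160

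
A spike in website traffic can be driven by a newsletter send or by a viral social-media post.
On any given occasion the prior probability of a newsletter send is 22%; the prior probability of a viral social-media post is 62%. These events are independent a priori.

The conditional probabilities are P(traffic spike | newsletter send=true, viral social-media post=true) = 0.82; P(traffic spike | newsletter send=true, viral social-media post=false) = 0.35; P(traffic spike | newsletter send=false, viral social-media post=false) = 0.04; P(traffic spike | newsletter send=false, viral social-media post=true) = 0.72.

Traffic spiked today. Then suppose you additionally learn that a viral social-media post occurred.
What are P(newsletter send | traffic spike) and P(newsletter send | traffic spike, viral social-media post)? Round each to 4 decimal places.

Sum P(traffic spike|·) weighted by the priors over the 4 (newsletter send, viral social-media post) configurations:
  P(traffic spike) = 0.04×0.78×0.38 + 0.72×0.78×0.62 + 0.35×0.22×0.38 + 0.82×0.22×0.62
        = 0.011856 + 0.348192 + 0.029260 + 0.111848 = 0.501156
Configurations with newsletter send contribute 0.141108, so
  P(newsletter send | traffic spike) = 0.141108 / 0.501156 ≈ 0.2816

Now condition on the additional information:
P(traffic spike | viral social-media post) = 0.72*0.78 + 0.82*0.22 = 0.561600 + 0.180400 = 0.742000
Of this, 0.180400 comes from 0.82*0.22 (the newsletter send=true cases).
Hence the posterior is 0.180400/0.742000 ≈ 0.2431.
This is intercausal reasoning (explaining away): once viral social-media post accounts for the traffic spike, newsletter send becomes less likely.

P(newsletter send | traffic spike) ≈ 0.2816; P(newsletter send | traffic spike, viral social-media post) ≈ 0.2431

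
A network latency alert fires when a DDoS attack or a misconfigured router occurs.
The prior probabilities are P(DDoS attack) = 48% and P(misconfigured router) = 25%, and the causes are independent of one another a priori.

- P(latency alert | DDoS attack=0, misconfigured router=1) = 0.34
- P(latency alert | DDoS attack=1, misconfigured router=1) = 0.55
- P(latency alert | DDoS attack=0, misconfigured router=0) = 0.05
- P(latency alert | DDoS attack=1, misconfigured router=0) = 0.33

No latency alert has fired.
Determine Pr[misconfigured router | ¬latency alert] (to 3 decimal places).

P(¬latency alert) = 0.95×0.52×0.75 + 0.66×0.52×0.25 + 0.67×0.48×0.75 + 0.45×0.48×0.25 = 0.370500 + 0.085800 + 0.241200 + 0.054000 = 0.751500
The misconfigured router-present share is 0.085800 + 0.054000 = 0.139800.
So P(misconfigured router | ¬latency alert) = 0.139800/0.751500 ≈ 0.186.

Pr[misconfigured router | ¬latency alert] ≈ 0.186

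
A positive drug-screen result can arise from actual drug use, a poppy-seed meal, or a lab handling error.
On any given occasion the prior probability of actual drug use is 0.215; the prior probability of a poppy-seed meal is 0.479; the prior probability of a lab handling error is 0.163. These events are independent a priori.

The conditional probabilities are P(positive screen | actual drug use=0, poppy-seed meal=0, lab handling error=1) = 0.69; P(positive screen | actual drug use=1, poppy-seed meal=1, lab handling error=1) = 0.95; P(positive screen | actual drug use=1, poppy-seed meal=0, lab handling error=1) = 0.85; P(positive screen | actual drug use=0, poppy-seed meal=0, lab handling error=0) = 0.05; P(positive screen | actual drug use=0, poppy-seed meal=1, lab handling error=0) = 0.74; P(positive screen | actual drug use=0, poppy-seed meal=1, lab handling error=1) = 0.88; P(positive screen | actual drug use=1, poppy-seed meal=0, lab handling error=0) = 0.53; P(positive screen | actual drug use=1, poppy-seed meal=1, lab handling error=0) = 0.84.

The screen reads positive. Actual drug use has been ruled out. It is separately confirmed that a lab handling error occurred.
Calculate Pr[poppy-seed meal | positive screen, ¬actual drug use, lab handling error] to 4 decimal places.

P(positive screen | ¬actual drug use, lab handling error) = 0.69×0.521 + 0.88×0.479 = 0.359490 + 0.421520 = 0.781010
Of this, 0.421520 comes from 0.88×0.479 (the poppy-seed meal=true cases).
So P(poppy-seed meal | positive screen, ¬actual drug use, lab handling error) = 0.421520/0.781010 ≈ 0.5397.

Pr[poppy-seed meal | positive screen, ¬actual drug use, lab handling error] ≈ 0.5397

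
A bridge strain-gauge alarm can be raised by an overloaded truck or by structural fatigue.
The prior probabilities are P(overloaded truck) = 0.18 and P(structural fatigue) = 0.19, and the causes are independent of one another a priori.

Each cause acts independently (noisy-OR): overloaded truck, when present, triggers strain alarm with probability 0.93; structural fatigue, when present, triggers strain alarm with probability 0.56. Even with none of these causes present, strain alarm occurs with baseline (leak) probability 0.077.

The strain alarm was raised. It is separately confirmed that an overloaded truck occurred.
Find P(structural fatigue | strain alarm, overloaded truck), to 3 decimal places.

P(structural fatigue | strain alarm, overloaded truck) ≈ 0.196

Under noisy-OR, P(strain alarm | causes) = 1 − (1−0.077)·∏(1−qᵢ) over the active causes.
P(strain alarm | overloaded truck) = 0.93539×0.81 + 0.971572×0.19 = 0.757666 + 0.184599 = 0.942265
Restricting to configurations with structural fatigue present: 0.971572×0.19 = 0.184599.
Hence the posterior is 0.184599/0.942265 ≈ 0.196.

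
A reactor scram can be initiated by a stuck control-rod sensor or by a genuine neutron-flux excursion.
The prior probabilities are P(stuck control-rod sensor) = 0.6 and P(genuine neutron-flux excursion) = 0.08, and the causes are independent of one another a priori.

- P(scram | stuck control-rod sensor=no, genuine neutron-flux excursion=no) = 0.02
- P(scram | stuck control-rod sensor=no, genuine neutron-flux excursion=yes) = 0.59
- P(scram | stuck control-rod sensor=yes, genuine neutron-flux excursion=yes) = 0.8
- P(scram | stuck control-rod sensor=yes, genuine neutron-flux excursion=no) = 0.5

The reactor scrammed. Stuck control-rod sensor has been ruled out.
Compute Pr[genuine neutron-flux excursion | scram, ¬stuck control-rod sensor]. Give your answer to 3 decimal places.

Enumerate both values of genuine neutron-flux excursion and weight by the priors:
  P(scram | ¬stuck control-rod sensor) = 0.02×0.92 + 0.59×0.08
        = 0.018400 + 0.047200 = 0.065600
Configurations with genuine neutron-flux excursion contribute 0.047200, so
  P(genuine neutron-flux excursion | scram, ¬stuck control-rod sensor) = 0.047200 / 0.065600 ≈ 0.720

Pr[genuine neutron-flux excursion | scram, ¬stuck control-rod sensor] ≈ 0.720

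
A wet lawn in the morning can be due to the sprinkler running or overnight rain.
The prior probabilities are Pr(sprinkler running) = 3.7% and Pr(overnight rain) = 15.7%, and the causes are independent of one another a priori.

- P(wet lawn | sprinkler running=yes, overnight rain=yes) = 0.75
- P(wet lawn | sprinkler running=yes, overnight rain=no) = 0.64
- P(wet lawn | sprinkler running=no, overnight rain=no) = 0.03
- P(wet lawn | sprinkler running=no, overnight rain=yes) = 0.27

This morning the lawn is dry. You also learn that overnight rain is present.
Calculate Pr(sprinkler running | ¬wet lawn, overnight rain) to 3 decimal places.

Pr(sprinkler running | ¬wet lawn, overnight rain) ≈ 0.013

P(¬wet lawn | overnight rain) = 0.73·0.963 + 0.25·0.037 = 0.702990 + 0.009250 = 0.712240
The sprinkler running-present share is 0.25·0.037 = 0.009250.
P(sprinkler running | ¬wet lawn, overnight rain) = 0.009250 / 0.712240 ≈ 0.013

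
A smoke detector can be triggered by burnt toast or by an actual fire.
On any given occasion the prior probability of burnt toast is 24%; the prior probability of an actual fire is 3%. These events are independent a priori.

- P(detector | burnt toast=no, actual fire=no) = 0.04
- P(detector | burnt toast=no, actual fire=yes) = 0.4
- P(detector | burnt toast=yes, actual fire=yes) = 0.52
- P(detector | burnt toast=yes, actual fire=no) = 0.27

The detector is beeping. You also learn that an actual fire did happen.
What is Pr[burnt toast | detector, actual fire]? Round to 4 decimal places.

Pr[burnt toast | detector, actual fire] ≈ 0.2910

Numerator (weight on configurations with burnt toast): 0.52*0.24 = 0.124800
Denominator P(detector | actual fire): 0.4*0.76 + 0.52*0.24 = 0.428800
Posterior = 0.124800 / 0.428800 ≈ 0.2910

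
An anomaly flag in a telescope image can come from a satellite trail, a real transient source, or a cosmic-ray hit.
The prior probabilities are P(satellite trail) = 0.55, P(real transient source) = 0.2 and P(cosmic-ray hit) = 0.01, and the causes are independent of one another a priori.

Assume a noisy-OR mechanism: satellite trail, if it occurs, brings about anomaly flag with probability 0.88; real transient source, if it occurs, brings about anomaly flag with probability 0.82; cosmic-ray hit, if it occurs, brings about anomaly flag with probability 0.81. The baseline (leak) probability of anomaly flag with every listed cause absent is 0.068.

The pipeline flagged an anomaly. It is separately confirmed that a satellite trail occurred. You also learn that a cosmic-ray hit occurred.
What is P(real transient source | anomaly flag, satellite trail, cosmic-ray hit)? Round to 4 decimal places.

P(real transient source | anomaly flag, satellite trail, cosmic-ray hit) ≈ 0.2028

Under noisy-OR, P(anomaly flag | causes) = 1 − (1−0.068)·∏(1−qᵢ) over the active causes.
P(anomaly flag | satellite trail, cosmic-ray hit) = 0.97875*0.8 + 0.996175*0.2 = 0.783000 + 0.199235 = 0.982235
Restricting to configurations with real transient source present: 0.996175*0.2 = 0.199235.
P(real transient source | anomaly flag, satellite trail, cosmic-ray hit) = 0.199235 / 0.982235 ≈ 0.2028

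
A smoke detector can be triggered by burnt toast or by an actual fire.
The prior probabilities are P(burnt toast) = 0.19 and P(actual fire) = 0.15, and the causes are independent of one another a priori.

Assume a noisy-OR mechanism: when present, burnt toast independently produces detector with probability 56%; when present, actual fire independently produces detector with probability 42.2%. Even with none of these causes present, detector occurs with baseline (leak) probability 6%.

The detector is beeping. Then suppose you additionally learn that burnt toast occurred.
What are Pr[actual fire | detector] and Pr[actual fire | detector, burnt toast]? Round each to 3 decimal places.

Under noisy-OR, P(detector | causes) = 1 − (1−0.06)·∏(1−qᵢ) over the active causes.
P(detector) = 0.06·0.81·0.85 + 0.45668·0.81·0.15 + 0.5864·0.19·0.85 + 0.760939·0.19·0.15 = 0.041310 + 0.055487 + 0.094704 + 0.021687 = 0.213188
Of this, 0.077174 comes from 0.055487 + 0.021687 (the actual fire=true cases).
So P(actual fire | detector) = 0.077174/0.213188 ≈ 0.362.

Now condition on the additional information:
Sum P(detector|·) weighted by the priors over both values of actual fire:
  P(detector | burnt toast) = 0.5864*0.85 + 0.760939*0.15
        = 0.498440 + 0.114141 = 0.612581
Keeping only the actual fire-present terms gives 0.114141, so
  P(actual fire | detector, burnt toast) = 0.114141 / 0.612581 ≈ 0.186
The drop from 0.362 to 0.186 is the explaining-away (discounting) effect.

Pr[actual fire | detector] ≈ 0.362; Pr[actual fire | detector, burnt toast] ≈ 0.186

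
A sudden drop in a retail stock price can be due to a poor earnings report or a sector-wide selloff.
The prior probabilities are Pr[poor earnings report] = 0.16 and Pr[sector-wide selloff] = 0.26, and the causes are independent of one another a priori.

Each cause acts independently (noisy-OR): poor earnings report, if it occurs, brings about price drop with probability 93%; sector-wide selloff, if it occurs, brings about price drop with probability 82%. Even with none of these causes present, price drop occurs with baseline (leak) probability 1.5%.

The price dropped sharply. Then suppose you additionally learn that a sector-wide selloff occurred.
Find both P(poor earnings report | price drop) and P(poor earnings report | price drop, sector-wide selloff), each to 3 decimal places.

Under noisy-OR, P(price drop | causes) = 1 − (1−0.015)·∏(1−qᵢ) over the active causes.
P(price drop) = 0.015*0.84*0.74 + 0.8227*0.84*0.26 + 0.93105*0.16*0.74 + 0.987589*0.16*0.26 = 0.009324 + 0.179678 + 0.110236 + 0.041084 = 0.340322
The poor earnings report-present share is 0.110236 + 0.041084 = 0.151320.
P(poor earnings report | price drop) = 0.151320 / 0.340322 ≈ 0.445

Now also conditioning on sector-wide selloff=true:
P(price drop | sector-wide selloff) = 0.8227*0.84 + 0.987589*0.16 = 0.691068 + 0.158014 = 0.849082
Of this, 0.158014 comes from 0.987589*0.16 (the poor earnings report=true cases).
P(poor earnings report | price drop, sector-wide selloff) = 0.158014 / 0.849082 ≈ 0.186

P(poor earnings report | price drop) ≈ 0.445; P(poor earnings report | price drop, sector-wide selloff) ≈ 0.186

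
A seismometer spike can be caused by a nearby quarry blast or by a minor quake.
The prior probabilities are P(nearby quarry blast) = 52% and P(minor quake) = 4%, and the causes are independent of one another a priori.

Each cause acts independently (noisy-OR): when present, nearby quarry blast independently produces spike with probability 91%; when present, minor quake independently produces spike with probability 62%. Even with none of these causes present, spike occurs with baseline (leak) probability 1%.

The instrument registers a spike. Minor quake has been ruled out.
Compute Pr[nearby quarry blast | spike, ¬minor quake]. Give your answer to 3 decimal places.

Under noisy-OR, P(spike | causes) = 1 − (1−0.01)·∏(1−qᵢ) over the active causes.
P(spike | ¬minor quake) = 0.01×0.48 + 0.9109×0.52 = 0.004800 + 0.473668 = 0.478468
Of this, 0.473668 comes from 0.9109×0.52 (the nearby quarry blast=true cases).
So P(nearby quarry blast | spike, ¬minor quake) = 0.473668/0.478468 ≈ 0.990.

Pr[nearby quarry blast | spike, ¬minor quake] ≈ 0.990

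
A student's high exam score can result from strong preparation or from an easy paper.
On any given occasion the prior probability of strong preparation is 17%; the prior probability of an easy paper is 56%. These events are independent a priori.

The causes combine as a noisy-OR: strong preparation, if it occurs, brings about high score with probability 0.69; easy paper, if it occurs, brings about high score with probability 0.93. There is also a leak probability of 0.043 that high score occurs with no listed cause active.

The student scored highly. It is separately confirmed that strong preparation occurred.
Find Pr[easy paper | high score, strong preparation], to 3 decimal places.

Pr[easy paper | high score, strong preparation] ≈ 0.639

Under noisy-OR, P(high score | causes) = 1 − (1−0.043)·∏(1−qᵢ) over the active causes.
By total probability over both values of easy paper:
  P(high score | strong preparation) = 0.70333·0.44 + 0.979233·0.56
        = 0.309465 + 0.548370 = 0.857835
Configurations with easy paper contribute 0.548370, so
  P(easy paper | high score, strong preparation) = 0.548370 / 0.857835 ≈ 0.639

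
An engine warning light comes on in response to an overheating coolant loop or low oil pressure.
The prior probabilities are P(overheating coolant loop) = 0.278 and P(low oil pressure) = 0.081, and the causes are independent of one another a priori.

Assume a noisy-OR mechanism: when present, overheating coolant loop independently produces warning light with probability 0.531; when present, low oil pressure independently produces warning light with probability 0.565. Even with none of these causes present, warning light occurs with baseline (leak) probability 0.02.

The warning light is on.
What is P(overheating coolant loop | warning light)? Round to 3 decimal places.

Under noisy-OR, P(warning light | causes) = 1 − (1−0.02)·∏(1−qᵢ) over the active causes.
P(warning light) = 0.02*0.722*0.919 + 0.5737*0.722*0.081 + 0.54038*0.278*0.919 + 0.800065*0.278*0.081 = 0.013270 + 0.033551 + 0.138057 + 0.018016 = 0.202894
The overheating coolant loop-present share is 0.138057 + 0.018016 = 0.156073.
Hence the posterior is 0.156073/0.202894 ≈ 0.769.

P(overheating coolant loop | warning light) ≈ 0.769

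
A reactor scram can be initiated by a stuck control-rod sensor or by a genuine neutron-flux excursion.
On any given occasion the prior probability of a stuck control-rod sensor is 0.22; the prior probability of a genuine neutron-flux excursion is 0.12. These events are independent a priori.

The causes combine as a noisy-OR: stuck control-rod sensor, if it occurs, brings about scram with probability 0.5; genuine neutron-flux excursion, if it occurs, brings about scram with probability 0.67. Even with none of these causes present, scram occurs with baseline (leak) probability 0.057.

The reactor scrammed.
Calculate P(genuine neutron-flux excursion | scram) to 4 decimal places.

Under noisy-OR, P(scram | causes) = 1 − (1−0.057)·∏(1−qᵢ) over the active causes.
P(scram) = 0.057·0.78·0.88 + 0.68881·0.78·0.12 + 0.5285·0.22·0.88 + 0.844405·0.22·0.12 = 0.039125 + 0.064473 + 0.102318 + 0.022292 = 0.228208
The genuine neutron-flux excursion-present share is 0.064473 + 0.022292 = 0.086765.
So P(genuine neutron-flux excursion | scram) = 0.086765/0.228208 ≈ 0.3802.

P(genuine neutron-flux excursion | scram) ≈ 0.3802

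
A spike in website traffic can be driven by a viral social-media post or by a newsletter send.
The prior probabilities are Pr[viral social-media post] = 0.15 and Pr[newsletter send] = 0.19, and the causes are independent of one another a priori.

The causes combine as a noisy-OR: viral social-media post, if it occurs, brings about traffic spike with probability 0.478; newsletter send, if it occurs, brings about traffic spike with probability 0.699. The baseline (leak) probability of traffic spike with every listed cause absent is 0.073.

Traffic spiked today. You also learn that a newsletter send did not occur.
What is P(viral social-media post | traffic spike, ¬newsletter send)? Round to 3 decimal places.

Under noisy-OR, P(traffic spike | causes) = 1 − (1−0.073)·∏(1−qᵢ) over the active causes.
By total probability over both values of viral social-media post:
  P(traffic spike | ¬newsletter send) = 0.073×0.85 + 0.516106×0.15
        = 0.062050 + 0.077416 = 0.139466
The terms with viral social-media post present sum to 0.077416, so
  P(viral social-media post | traffic spike, ¬newsletter send) = 0.077416 / 0.139466 ≈ 0.555

P(viral social-media post | traffic spike, ¬newsletter send) ≈ 0.555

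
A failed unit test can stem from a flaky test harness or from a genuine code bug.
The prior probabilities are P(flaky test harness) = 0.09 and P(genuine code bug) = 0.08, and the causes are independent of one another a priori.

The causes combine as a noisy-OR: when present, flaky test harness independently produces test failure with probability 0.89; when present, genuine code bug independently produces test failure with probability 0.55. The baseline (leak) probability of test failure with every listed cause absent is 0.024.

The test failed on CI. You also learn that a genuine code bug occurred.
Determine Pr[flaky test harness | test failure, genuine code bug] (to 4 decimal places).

Pr[flaky test harness | test failure, genuine code bug] ≈ 0.1437

Under noisy-OR, P(test failure | causes) = 1 − (1−0.024)·∏(1−qᵢ) over the active causes.
By total probability over both values of flaky test harness:
  P(test failure | genuine code bug) = 0.5608*0.91 + 0.951688*0.09
        = 0.510328 + 0.085652 = 0.595980
Configurations with flaky test harness contribute 0.085652, so
  P(flaky test harness | test failure, genuine code bug) = 0.085652 / 0.595980 ≈ 0.1437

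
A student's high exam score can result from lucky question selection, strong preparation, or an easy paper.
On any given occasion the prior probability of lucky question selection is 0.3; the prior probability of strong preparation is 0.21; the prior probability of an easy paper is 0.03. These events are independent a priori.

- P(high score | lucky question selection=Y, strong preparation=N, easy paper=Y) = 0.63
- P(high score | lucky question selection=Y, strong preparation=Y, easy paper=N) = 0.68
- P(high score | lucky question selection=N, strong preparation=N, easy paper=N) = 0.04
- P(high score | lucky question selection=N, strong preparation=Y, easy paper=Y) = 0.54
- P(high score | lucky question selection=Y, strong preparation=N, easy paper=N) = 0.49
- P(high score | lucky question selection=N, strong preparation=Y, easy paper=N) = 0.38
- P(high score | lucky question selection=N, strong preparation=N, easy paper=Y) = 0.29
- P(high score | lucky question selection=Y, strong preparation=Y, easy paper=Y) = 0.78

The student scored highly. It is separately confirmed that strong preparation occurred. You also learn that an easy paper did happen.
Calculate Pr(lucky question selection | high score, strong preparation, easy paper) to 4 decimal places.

Pr(lucky question selection | high score, strong preparation, easy paper) ≈ 0.3824

Numerator (weight on configurations with lucky question selection): 0.78·0.3 = 0.234000
Normalizer over all consistent configurations: 0.54·0.7 + 0.78·0.3 = 0.612000
P(lucky question selection | high score, strong preparation, easy paper) = 0.234000/0.612000 ≈ 0.3824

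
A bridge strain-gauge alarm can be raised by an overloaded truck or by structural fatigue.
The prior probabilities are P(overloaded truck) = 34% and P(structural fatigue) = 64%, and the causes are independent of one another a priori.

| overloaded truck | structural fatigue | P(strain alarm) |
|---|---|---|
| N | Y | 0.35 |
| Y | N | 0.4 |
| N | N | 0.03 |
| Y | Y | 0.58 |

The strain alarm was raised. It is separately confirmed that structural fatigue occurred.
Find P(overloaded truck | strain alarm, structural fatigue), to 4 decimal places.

P(overloaded truck | strain alarm, structural fatigue) ≈ 0.4605

Sum P(strain alarm|·) weighted by the priors over both values of overloaded truck:
  P(strain alarm | structural fatigue) = 0.35*0.66 + 0.58*0.34
        = 0.231000 + 0.197200 = 0.428200
The terms with overloaded truck present sum to 0.197200, so
  P(overloaded truck | strain alarm, structural fatigue) = 0.197200 / 0.428200 ≈ 0.4605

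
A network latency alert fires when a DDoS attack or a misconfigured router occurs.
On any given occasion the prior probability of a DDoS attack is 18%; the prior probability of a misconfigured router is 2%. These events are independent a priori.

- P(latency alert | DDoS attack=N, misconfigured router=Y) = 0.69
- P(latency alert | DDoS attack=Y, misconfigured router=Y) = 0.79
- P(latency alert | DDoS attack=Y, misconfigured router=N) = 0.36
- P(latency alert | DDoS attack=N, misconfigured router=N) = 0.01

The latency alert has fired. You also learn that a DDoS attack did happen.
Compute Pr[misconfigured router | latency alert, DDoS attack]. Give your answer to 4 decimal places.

Weight on misconfigured router=true, given the evidence: 0.79×0.02 = 0.015800
Denominator P(latency alert | DDoS attack): 0.36×0.98 + 0.79×0.02 = 0.368600
P(misconfigured router | latency alert, DDoS attack) = 0.015800/0.368600 ≈ 0.0429

Pr[misconfigured router | latency alert, DDoS attack] ≈ 0.0429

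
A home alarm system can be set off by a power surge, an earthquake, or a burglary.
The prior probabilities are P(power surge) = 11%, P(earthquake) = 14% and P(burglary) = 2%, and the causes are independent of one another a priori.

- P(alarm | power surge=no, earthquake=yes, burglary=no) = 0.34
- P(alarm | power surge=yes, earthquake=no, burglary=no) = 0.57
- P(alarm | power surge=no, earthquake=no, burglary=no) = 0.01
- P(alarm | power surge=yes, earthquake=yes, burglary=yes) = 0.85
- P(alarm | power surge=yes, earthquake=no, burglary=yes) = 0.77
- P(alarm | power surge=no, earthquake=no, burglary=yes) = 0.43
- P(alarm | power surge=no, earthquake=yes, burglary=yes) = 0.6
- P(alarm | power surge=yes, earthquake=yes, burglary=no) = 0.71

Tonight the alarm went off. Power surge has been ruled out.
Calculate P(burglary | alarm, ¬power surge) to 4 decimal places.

P(burglary | alarm, ¬power surge) ≈ 0.1415

Numerator (weight on configurations with burglary): 0.007396 + 0.001680 = 0.009076
Denominator P(alarm | ¬power surge): 0.01*0.86*0.98 + 0.43*0.86*0.02 + 0.34*0.14*0.98 + 0.6*0.14*0.02 = 0.064152
Posterior = 0.009076 / 0.064152 ≈ 0.1415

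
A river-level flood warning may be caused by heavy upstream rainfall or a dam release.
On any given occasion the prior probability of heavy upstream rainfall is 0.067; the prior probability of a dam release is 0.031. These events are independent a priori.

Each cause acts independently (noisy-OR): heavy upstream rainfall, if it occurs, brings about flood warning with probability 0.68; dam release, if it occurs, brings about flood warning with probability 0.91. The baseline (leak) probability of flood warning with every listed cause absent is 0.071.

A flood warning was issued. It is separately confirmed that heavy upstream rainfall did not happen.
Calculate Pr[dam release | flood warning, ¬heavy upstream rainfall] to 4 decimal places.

Under noisy-OR, P(flood warning | causes) = 1 − (1−0.071)·∏(1−qᵢ) over the active causes.
Sum P(flood warning|·) weighted by the priors over both values of dam release:
  P(flood warning | ¬heavy upstream rainfall) = 0.071*0.969 + 0.91639*0.031
        = 0.068799 + 0.028408 = 0.097207
Configurations with dam release contribute 0.028408, so
  P(dam release | flood warning, ¬heavy upstream rainfall) = 0.028408 / 0.097207 ≈ 0.2922

Pr[dam release | flood warning, ¬heavy upstream rainfall] ≈ 0.2922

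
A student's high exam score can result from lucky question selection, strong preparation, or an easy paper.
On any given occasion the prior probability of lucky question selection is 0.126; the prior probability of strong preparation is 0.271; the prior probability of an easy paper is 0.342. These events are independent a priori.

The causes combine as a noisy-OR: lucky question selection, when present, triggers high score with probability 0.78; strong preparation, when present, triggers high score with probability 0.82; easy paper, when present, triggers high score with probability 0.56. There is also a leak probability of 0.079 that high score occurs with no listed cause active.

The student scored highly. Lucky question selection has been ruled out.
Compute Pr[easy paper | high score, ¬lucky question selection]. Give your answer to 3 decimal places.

Pr[easy paper | high score, ¬lucky question selection] ≈ 0.556

Under noisy-OR, P(high score | causes) = 1 − (1−0.079)·∏(1−qᵢ) over the active causes.
Numerator (weight on configurations with easy paper): 0.148284 + 0.085921 = 0.234205
Denominator P(high score | ¬lucky question selection): 0.079*0.729*0.658 + 0.59476*0.729*0.342 + 0.83422*0.271*0.658 + 0.927057*0.271*0.342 = 0.420856
Posterior = 0.234205 / 0.420856 ≈ 0.556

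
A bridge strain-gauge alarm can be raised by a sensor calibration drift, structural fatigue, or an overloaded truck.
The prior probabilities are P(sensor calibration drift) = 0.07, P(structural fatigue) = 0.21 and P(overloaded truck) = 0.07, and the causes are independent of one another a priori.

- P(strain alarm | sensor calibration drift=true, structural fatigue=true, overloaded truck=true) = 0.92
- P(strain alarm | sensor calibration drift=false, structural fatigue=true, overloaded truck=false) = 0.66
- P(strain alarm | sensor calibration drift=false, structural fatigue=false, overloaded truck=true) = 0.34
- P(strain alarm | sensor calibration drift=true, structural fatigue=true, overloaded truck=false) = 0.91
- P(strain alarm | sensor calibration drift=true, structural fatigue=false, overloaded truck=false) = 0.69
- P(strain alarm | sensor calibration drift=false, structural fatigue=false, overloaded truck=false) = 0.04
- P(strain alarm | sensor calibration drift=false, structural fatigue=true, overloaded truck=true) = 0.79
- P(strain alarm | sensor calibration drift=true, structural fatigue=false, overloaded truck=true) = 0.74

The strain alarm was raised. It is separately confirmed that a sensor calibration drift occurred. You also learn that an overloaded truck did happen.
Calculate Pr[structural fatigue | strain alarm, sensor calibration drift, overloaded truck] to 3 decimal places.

Sum P(strain alarm|·) weighted by the priors over both values of structural fatigue:
  P(strain alarm | sensor calibration drift, overloaded truck) = 0.74*0.79 + 0.92*0.21
        = 0.584600 + 0.193200 = 0.777800
Keeping only the structural fatigue-present terms gives 0.193200, so
  P(structural fatigue | strain alarm, sensor calibration drift, overloaded truck) = 0.193200 / 0.777800 ≈ 0.248

Pr[structural fatigue | strain alarm, sensor calibration drift, overloaded truck] ≈ 0.248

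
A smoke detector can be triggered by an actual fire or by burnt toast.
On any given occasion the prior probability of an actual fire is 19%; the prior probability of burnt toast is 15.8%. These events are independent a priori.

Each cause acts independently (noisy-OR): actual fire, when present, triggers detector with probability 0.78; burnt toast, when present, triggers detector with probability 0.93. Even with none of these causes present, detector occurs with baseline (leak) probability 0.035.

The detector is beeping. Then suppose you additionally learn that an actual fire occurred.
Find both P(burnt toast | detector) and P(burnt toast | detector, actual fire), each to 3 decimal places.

Under noisy-OR, P(detector | causes) = 1 − (1−0.035)·∏(1−qᵢ) over the active causes.
P(detector) = 0.035×0.81×0.842 + 0.93245×0.81×0.158 + 0.7877×0.19×0.842 + 0.985139×0.19×0.158 = 0.023871 + 0.119335 + 0.126016 + 0.029574 = 0.298796
The burnt toast-present share is 0.119335 + 0.029574 = 0.148909.
Hence the posterior is 0.148909/0.298796 ≈ 0.498.

Now condition on the additional information:
Sum P(detector|·) weighted by the priors over both values of burnt toast:
  P(detector | actual fire) = 0.7877×0.842 + 0.985139×0.158
        = 0.663243 + 0.155652 = 0.818895
Configurations with burnt toast contribute 0.155652, so
  P(burnt toast | detector, actual fire) = 0.155652 / 0.818895 ≈ 0.190

P(burnt toast | detector) ≈ 0.498; P(burnt toast | detector, actual fire) ≈ 0.190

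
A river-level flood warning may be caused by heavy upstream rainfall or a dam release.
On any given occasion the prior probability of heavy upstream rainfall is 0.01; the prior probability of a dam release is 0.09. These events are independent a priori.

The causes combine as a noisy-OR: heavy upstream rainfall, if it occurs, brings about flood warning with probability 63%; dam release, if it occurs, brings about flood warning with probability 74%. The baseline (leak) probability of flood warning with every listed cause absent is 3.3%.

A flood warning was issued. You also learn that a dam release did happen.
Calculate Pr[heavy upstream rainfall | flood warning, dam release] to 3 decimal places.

Pr[heavy upstream rainfall | flood warning, dam release] ≈ 0.012

Under noisy-OR, P(flood warning | causes) = 1 − (1−0.033)·∏(1−qᵢ) over the active causes.
Enumerate both values of heavy upstream rainfall and weight by the priors:
  P(flood warning | dam release) = 0.74858*0.99 + 0.906975*0.01
        = 0.741094 + 0.009070 = 0.750164
The terms with heavy upstream rainfall present sum to 0.009070, so
  P(heavy upstream rainfall | flood warning, dam release) = 0.009070 / 0.750164 ≈ 0.012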